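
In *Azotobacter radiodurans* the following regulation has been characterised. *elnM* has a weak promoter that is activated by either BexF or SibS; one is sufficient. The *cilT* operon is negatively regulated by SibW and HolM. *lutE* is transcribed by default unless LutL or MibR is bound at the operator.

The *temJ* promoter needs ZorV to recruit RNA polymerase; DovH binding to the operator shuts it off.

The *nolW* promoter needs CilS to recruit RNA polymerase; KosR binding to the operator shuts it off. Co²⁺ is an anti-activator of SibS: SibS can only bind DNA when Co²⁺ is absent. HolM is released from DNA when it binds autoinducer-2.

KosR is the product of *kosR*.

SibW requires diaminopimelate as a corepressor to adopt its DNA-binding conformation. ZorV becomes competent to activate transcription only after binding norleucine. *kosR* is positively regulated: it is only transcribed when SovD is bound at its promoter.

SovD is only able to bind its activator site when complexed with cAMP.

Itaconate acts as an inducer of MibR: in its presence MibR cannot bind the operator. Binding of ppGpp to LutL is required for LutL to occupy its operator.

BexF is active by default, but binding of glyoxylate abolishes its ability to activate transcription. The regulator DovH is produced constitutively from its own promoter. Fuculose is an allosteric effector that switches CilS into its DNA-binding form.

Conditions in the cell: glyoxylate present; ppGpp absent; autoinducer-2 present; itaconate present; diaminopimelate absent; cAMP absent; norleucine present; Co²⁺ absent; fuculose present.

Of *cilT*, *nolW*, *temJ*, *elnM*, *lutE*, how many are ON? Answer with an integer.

Diaminopimelate is absent, so SibW is inactive.
Autoinducer-2 is present, so HolM is inactive.
With no repressor bound, *cilT* is transcribed.
→ *cilT* is ON.
cAMP is absent, so SovD is inactive.
Required activator SovD is absent, so *kosR* is not transcribed.
So KosR is not produced.
Fuculose is present, so CilS is active.
No repressor is bound and CilS is active, so *nolW* is transcribed.
→ *nolW* is ON.
Norleucine is present, so ZorV is active.
DovH is produced constitutively and is active.
With repressor DovH bound, *temJ* is not transcribed.
→ *temJ* is OFF.
Glyoxylate is present, so BexF is inactive.
Co²⁺ is absent, so SibS is active.
Activator SibS is present, so *elnM* is transcribed.
→ *elnM* is ON.
ppGpp is absent, so LutL is inactive.
Itaconate is present, so MibR is inactive.
With no repressor bound, *lutE* is transcribed.
→ *lutE* is ON.
4 of the 5 genes are transcribed.

4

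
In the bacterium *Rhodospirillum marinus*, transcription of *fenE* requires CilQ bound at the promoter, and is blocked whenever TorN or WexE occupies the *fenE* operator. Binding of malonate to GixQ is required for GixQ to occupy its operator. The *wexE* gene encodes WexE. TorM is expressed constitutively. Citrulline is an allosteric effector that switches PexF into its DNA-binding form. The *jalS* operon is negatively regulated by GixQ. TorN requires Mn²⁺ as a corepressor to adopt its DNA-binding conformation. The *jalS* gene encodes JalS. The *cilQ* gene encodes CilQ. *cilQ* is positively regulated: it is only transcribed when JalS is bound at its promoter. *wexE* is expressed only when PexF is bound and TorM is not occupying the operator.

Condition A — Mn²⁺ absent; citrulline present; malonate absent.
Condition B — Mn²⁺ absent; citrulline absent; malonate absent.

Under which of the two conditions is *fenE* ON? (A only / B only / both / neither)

Condition A:
Mn²⁺ is absent, so TorN is inactive.
TorM is produced constitutively and is active.
Citrulline is present, so PexF is active.
With repressor TorM bound, *wexE* is not transcribed.
So WexE is not produced.
Malonate is absent, so GixQ is inactive.
With no repressor bound, *jalS* is transcribed.
So JalS is produced and active.
No repressor is bound and JalS is active, so *cilQ* is transcribed.
So CilQ is produced and active.
No repressor is bound and CilQ is active, so *fenE* is transcribed.
→ *fenE* is ON in A.
Condition B:
Mn²⁺ is absent, so TorN is inactive.
TorM is produced constitutively and is active.
Citrulline is absent, so PexF is inactive.
With repressor TorM bound, *wexE* is not transcribed.
So WexE is not produced.
Malonate is absent, so GixQ is inactive.
With no repressor bound, *jalS* is transcribed.
So JalS is produced and active.
No repressor is bound and JalS is active, so *cilQ* is transcribed.
So CilQ is produced and active.
No repressor is bound and CilQ is active, so *fenE* is transcribed.
→ *fenE* is ON in B.

both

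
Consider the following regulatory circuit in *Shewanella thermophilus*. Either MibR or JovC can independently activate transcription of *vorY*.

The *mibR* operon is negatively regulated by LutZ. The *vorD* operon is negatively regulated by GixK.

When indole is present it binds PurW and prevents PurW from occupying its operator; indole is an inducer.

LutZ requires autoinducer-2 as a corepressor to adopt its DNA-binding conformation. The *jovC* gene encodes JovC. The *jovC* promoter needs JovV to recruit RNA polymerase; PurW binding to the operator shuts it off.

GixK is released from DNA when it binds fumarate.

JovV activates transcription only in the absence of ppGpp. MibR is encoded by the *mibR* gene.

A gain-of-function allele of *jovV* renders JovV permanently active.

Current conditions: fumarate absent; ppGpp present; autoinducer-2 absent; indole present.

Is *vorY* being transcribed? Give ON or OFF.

Autoinducer-2 is absent, so LutZ is inactive.
With no repressor bound, *mibR* is transcribed.
So MibR is produced and active.
JovV is constitutively active in this strain.
Indole is present, so PurW is inactive.
No repressor is bound and JovV is active, so *jovC* is transcribed.
So JovC is produced and active.
Activator MibR is present, so *vorY* is transcribed.

ON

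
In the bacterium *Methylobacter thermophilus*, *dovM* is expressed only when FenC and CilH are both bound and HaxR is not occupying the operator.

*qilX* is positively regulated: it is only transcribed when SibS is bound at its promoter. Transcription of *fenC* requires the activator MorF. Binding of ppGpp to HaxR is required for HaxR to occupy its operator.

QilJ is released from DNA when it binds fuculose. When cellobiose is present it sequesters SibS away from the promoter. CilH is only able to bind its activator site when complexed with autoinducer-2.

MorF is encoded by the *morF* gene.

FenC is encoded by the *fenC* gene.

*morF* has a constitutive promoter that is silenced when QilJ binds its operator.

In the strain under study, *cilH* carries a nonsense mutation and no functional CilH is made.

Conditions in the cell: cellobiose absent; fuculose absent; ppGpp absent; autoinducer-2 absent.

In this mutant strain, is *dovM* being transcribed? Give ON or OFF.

OFF

Fuculose is absent, so QilJ is active.
With repressor QilJ bound, *morF* is not transcribed.
So MorF is not produced.
Required activator MorF is absent, so *fenC* is not transcribed.
So FenC is not produced.
ppGpp is absent, so HaxR is inactive.
CilH is non-functional in this strain, so it has no effect.
Required activator FenC is absent, so *dovM* is not transcribed.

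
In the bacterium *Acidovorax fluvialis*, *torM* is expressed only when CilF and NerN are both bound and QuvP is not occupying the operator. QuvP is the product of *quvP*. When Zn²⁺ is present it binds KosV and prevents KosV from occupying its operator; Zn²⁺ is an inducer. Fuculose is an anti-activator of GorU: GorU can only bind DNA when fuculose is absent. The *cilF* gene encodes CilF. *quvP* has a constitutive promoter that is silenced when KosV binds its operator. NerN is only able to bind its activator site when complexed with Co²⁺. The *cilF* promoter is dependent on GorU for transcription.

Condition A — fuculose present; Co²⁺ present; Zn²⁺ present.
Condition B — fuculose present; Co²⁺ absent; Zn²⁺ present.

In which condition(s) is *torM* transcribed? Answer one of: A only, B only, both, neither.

Condition A:
Fuculose is present, so GorU is inactive.
Required activator GorU is absent, so *cilF* is not transcribed.
So CilF is not produced.
Co²⁺ is present, so NerN is active.
Zn²⁺ is present, so KosV is inactive.
With no repressor bound, *quvP* is transcribed.
So QuvP is produced and active.
With repressor QuvP bound, *torM* is not transcribed.
→ *torM* is OFF in A.
Condition B:
Fuculose is present, so GorU is inactive.
Required activator GorU is absent, so *cilF* is not transcribed.
So CilF is not produced.
Co²⁺ is absent, so NerN is inactive.
Zn²⁺ is present, so KosV is inactive.
With no repressor bound, *quvP* is transcribed.
So QuvP is produced and active.
With repressor QuvP bound, *torM* is not transcribed.
→ *torM* is OFF in B.

neither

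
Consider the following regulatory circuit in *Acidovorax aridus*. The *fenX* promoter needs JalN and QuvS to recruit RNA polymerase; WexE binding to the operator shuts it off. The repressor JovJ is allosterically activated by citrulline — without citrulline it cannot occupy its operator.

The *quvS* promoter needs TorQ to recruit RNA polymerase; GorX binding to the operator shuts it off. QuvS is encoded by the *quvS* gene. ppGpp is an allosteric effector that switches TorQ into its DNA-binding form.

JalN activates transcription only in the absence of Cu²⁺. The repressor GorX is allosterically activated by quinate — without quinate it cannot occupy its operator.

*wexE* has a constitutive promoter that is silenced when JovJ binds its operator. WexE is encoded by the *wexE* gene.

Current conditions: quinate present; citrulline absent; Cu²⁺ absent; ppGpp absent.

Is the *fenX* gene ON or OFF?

Cu²⁺ is absent, so JalN is active.
Quinate is present, so GorX is active.
ppGpp is absent, so TorQ is inactive.
With repressor GorX bound, *quvS* is not transcribed.
So QuvS is not produced.
Citrulline is absent, so JovJ is inactive.
With no repressor bound, *wexE* is transcribed.
So WexE is produced and active.
With repressor WexE bound, *fenX* is not transcribed.

OFF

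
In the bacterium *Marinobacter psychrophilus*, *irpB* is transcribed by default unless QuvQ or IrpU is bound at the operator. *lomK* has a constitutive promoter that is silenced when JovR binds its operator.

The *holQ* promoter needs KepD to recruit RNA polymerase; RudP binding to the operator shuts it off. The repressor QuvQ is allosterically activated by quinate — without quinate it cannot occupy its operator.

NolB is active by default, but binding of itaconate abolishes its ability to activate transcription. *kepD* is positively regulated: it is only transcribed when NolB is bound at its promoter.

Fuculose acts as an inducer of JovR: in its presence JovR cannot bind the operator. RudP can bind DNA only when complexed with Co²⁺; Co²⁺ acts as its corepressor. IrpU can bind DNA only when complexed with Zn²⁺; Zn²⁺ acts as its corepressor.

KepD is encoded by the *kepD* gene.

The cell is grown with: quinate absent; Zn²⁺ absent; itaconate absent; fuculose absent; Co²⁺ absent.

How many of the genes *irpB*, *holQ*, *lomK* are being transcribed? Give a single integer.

Quinate is absent, so QuvQ is inactive.
Zn²⁺ is absent, so IrpU is inactive.
With no repressor bound, *irpB* is transcribed.
→ *irpB* is ON.
Co²⁺ is absent, so RudP is inactive.
Itaconate is absent, so NolB is active.
No repressor is bound and NolB is active, so *kepD* is transcribed.
So KepD is produced and active.
No repressor is bound and KepD is active, so *holQ* is transcribed.
→ *holQ* is ON.
Fuculose is absent, so JovR is active.
With repressor JovR bound, *lomK* is not transcribed.
→ *lomK* is OFF.
2 of the 3 genes are transcribed.

2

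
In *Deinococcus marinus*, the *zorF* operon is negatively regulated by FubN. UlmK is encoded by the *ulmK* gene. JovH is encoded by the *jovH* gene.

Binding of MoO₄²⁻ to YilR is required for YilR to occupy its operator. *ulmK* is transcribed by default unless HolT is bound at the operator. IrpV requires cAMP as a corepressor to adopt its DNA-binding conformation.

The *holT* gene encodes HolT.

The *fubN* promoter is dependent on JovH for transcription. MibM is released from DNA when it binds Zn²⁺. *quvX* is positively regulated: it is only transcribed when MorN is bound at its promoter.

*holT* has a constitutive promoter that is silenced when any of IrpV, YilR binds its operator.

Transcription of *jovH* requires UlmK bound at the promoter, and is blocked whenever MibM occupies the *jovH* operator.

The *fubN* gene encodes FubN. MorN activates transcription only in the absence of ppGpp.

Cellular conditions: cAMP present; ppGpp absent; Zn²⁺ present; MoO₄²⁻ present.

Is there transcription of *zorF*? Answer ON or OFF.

cAMP is present, so IrpV is active.
MoO₄²⁻ is present, so YilR is active.
With repressor IrpV bound, *holT* is not transcribed.
So HolT is not produced.
With no repressor bound, *ulmK* is transcribed.
So UlmK is produced and active.
Zn²⁺ is present, so MibM is inactive.
No repressor is bound and UlmK is active, so *jovH* is transcribed.
So JovH is produced and active.
No repressor is bound and JovH is active, so *fubN* is transcribed.
So FubN is produced and active.
With repressor FubN bound, *zorF* is not transcribed.

OFF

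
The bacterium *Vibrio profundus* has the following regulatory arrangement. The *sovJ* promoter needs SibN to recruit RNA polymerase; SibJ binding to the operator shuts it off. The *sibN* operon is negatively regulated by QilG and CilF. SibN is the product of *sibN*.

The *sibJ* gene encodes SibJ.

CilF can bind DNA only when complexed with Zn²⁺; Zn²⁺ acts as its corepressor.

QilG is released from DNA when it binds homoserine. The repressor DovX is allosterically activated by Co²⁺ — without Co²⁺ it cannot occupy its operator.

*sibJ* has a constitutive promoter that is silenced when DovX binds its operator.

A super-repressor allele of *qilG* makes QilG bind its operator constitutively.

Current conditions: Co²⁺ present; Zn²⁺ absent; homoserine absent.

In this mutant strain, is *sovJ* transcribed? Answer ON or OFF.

OFF

QilG is constitutively active in this strain.
Zn²⁺ is absent, so CilF is inactive.
With repressor QilG bound, *sibN* is not transcribed.
So SibN is not produced.
Co²⁺ is present, so DovX is active.
With repressor DovX bound, *sibJ* is not transcribed.
So SibJ is not produced.
Required activator SibN is absent, so *sovJ* is not transcribed.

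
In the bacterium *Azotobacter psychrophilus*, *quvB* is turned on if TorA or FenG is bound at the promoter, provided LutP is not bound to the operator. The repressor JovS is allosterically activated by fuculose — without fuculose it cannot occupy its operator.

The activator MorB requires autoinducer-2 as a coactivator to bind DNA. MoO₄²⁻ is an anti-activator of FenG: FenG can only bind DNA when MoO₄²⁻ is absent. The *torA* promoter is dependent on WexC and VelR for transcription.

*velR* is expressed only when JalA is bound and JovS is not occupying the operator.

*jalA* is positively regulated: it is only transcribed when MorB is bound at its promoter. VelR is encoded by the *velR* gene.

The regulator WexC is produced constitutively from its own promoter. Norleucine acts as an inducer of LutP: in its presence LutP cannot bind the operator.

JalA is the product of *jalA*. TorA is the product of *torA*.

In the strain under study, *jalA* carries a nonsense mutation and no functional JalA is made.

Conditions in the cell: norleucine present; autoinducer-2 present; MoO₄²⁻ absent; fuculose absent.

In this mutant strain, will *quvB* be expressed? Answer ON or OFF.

Norleucine is present, so LutP is inactive.
WexC is produced constitutively and is active.
JalA is non-functional in this strain, so it has no effect.
Fuculose is absent, so JovS is inactive.
Required activator JalA is absent, so *velR* is not transcribed.
So VelR is not produced.
Required activator VelR is absent, so *torA* is not transcribed.
So TorA is not produced.
MoO₄²⁻ is absent, so FenG is active.
Activator FenG is present, so *quvB* is transcribed.

ON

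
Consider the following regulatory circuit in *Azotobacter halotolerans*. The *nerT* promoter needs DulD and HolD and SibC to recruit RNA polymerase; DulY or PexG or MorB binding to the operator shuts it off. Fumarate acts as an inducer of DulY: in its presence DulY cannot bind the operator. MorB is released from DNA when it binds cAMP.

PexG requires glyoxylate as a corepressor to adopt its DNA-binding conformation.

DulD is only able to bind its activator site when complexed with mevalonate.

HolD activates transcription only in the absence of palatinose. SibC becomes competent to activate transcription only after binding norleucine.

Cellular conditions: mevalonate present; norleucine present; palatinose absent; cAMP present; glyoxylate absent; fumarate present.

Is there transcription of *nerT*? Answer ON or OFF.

Fumarate is present, so DulY is inactive.
Glyoxylate is absent, so PexG is inactive.
Mevalonate is present, so DulD is active.
cAMP is present, so MorB is inactive.
Palatinose is absent, so HolD is active.
Norleucine is present, so SibC is active.
No repressor is bound and DulD and HolD and SibC are active, so *nerT* is transcribed.

ON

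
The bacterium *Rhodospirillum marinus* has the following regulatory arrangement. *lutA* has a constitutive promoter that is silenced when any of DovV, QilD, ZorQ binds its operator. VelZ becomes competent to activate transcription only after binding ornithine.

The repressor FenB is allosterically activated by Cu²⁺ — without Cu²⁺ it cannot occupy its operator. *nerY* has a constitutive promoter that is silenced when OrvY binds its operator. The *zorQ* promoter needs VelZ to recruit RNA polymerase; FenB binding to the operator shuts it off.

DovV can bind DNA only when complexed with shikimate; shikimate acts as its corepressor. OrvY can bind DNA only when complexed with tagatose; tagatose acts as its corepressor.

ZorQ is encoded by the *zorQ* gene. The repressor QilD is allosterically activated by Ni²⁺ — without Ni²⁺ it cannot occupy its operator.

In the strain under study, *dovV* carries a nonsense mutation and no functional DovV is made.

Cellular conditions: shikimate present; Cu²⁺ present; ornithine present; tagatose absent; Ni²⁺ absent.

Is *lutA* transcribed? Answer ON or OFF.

DovV is non-functional in this strain, so it has no effect.
Ni²⁺ is absent, so QilD is inactive.
Ornithine is present, so VelZ is active.
Cu²⁺ is present, so FenB is active.
With repressor FenB bound, *zorQ* is not transcribed.
So ZorQ is not produced.
With no repressor bound, *lutA* is transcribed.

ON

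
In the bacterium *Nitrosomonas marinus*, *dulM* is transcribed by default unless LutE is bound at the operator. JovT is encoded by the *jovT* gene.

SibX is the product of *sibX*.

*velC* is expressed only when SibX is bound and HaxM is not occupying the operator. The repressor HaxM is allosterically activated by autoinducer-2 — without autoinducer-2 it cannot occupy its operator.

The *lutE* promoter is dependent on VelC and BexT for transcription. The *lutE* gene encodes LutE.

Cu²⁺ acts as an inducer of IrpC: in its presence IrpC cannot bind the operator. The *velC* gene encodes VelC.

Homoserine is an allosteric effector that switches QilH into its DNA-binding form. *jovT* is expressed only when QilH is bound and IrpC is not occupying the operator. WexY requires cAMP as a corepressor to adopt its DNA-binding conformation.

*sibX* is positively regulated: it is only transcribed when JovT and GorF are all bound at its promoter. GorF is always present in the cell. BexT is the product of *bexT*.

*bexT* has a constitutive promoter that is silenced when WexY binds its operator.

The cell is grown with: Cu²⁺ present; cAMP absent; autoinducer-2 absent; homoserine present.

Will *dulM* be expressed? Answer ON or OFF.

Cu²⁺ is present, so IrpC is inactive.
Homoserine is present, so QilH is active.
No repressor is bound and QilH is active, so *jovT* is transcribed.
So JovT is produced and active.
GorF is produced constitutively and is active.
No repressor is bound and JovT and GorF are active, so *sibX* is transcribed.
So SibX is produced and active.
Autoinducer-2 is absent, so HaxM is inactive.
No repressor is bound and SibX is active, so *velC* is transcribed.
So VelC is produced and active.
cAMP is absent, so WexY is inactive.
With no repressor bound, *bexT* is transcribed.
So BexT is produced and active.
No repressor is bound and VelC and BexT are active, so *lutE* is transcribed.
So LutE is produced and active.
With repressor LutE bound, *dulM* is not transcribed.

OFF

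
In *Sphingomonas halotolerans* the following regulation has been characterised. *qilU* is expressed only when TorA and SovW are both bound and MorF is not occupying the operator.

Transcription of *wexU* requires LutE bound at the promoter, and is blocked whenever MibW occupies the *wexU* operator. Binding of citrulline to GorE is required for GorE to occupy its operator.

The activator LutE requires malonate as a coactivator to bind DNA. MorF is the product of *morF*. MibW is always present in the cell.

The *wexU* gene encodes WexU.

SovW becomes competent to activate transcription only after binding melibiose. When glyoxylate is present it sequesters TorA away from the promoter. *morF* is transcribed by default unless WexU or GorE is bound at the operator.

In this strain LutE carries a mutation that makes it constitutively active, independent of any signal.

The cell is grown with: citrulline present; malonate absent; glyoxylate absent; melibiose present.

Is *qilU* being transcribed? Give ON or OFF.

ON

Glyoxylate is absent, so TorA is active.
MibW is produced constitutively and is active.
LutE is constitutively active in this strain.
With repressor MibW bound, *wexU* is not transcribed.
So WexU is not produced.
Citrulline is present, so GorE is active.
With repressor GorE bound, *morF* is not transcribed.
So MorF is not produced.
Melibiose is present, so SovW is active.
No repressor is bound and TorA and SovW are active, so *qilU* is transcribed.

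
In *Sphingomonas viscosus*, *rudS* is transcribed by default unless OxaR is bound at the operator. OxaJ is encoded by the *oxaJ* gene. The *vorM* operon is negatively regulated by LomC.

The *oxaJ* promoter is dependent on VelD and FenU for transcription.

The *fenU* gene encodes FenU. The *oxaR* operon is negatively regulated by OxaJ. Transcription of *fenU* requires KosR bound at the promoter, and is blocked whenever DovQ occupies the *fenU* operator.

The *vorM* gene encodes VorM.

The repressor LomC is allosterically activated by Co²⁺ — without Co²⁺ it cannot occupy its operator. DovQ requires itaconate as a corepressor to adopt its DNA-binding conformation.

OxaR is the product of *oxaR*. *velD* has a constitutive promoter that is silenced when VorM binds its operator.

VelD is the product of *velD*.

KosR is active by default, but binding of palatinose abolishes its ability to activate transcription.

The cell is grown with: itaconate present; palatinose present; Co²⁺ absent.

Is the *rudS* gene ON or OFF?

OFF

Co²⁺ is absent, so LomC is inactive.
With no repressor bound, *vorM* is transcribed.
So VorM is produced and active.
With repressor VorM bound, *velD* is not transcribed.
So VelD is not produced.
Palatinose is present, so KosR is inactive.
Itaconate is present, so DovQ is active.
With repressor DovQ bound, *fenU* is not transcribed.
So FenU is not produced.
Required activator VelD is absent, so *oxaJ* is not transcribed.
So OxaJ is not produced.
With no repressor bound, *oxaR* is transcribed.
So OxaR is produced and active.
With repressor OxaR bound, *rudS* is not transcribed.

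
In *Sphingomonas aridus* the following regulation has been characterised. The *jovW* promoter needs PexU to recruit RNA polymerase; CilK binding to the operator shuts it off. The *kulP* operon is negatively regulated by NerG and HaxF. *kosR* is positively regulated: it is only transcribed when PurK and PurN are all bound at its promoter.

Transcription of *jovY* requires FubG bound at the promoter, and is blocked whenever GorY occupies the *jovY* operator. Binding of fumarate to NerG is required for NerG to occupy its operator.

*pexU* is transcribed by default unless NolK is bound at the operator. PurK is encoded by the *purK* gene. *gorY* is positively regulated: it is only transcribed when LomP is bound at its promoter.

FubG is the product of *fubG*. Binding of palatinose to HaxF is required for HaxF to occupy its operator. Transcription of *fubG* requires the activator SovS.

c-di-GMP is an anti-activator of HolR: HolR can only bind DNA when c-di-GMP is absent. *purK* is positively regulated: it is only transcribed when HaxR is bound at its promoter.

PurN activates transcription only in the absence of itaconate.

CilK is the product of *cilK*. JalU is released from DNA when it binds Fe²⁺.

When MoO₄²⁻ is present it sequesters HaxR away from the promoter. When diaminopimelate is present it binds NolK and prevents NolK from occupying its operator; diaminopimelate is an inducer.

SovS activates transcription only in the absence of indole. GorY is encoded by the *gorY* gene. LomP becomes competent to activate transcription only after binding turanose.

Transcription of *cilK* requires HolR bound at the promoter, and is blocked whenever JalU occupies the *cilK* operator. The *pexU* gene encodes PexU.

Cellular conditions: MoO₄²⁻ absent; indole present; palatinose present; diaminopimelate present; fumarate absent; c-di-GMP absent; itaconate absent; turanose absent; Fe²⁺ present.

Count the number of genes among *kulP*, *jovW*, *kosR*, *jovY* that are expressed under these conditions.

1

Fumarate is absent, so NerG is inactive.
Palatinose is present, so HaxF is active.
With repressor HaxF bound, *kulP* is not transcribed.
→ *kulP* is OFF.
Fe²⁺ is present, so JalU is inactive.
c-di-GMP is absent, so HolR is active.
No repressor is bound and HolR is active, so *cilK* is transcribed.
So CilK is produced and active.
Diaminopimelate is present, so NolK is inactive.
With no repressor bound, *pexU* is transcribed.
So PexU is produced and active.
With repressor CilK bound, *jovW* is not transcribed.
→ *jovW* is OFF.
MoO₄²⁻ is absent, so HaxR is active.
No repressor is bound and HaxR is active, so *purK* is transcribed.
So PurK is produced and active.
Itaconate is absent, so PurN is active.
No repressor is bound and PurK and PurN are active, so *kosR* is transcribed.
→ *kosR* is ON.
Turanose is absent, so LomP is inactive.
Required activator LomP is absent, so *gorY* is not transcribed.
So GorY is not produced.
Indole is present, so SovS is inactive.
Required activator SovS is absent, so *fubG* is not transcribed.
So FubG is not produced.
Required activator FubG is absent, so *jovY* is not transcribed.
→ *jovY* is OFF.
1 of the 4 genes is transcribed.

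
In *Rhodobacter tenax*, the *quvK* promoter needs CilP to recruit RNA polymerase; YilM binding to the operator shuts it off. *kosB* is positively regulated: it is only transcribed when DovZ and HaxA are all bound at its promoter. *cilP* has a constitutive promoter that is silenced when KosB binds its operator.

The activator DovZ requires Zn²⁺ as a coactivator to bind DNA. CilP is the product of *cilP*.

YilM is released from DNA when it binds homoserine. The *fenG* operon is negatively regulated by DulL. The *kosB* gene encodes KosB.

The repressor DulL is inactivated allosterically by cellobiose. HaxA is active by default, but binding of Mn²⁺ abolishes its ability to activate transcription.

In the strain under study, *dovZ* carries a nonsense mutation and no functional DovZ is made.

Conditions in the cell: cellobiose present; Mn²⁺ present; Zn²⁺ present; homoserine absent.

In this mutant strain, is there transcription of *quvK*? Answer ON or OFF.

Homoserine is absent, so YilM is active.
DovZ is non-functional in this strain, so it has no effect.
Mn²⁺ is present, so HaxA is inactive.
Required activator DovZ is absent, so *kosB* is not transcribed.
So KosB is not produced.
With no repressor bound, *cilP* is transcribed.
So CilP is produced and active.
With repressor YilM bound, *quvK* is not transcribed.

OFF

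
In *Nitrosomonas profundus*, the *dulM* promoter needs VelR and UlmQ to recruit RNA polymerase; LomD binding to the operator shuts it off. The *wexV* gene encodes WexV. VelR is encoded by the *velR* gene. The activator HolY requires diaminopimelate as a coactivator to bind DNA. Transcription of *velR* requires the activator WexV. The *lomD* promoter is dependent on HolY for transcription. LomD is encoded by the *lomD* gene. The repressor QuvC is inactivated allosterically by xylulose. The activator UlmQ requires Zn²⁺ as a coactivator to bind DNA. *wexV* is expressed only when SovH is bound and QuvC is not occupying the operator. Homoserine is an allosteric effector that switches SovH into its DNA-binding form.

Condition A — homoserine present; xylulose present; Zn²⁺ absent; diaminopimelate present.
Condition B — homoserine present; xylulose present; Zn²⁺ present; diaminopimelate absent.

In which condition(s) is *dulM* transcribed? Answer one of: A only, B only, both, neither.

B only

Condition A:
Homoserine is present, so SovH is active.
Xylulose is present, so QuvC is inactive.
No repressor is bound and SovH is active, so *wexV* is transcribed.
So WexV is produced and active.
No repressor is bound and WexV is active, so *velR* is transcribed.
So VelR is produced and active.
Zn²⁺ is absent, so UlmQ is inactive.
Diaminopimelate is present, so HolY is active.
No repressor is bound and HolY is active, so *lomD* is transcribed.
So LomD is produced and active.
With repressor LomD bound, *dulM* is not transcribed.
→ *dulM* is OFF in A.
Condition B:
Homoserine is present, so SovH is active.
Xylulose is present, so QuvC is inactive.
No repressor is bound and SovH is active, so *wexV* is transcribed.
So WexV is produced and active.
No repressor is bound and WexV is active, so *velR* is transcribed.
So VelR is produced and active.
Zn²⁺ is present, so UlmQ is active.
Diaminopimelate is absent, so HolY is inactive.
Required activator HolY is absent, so *lomD* is not transcribed.
So LomD is not produced.
No repressor is bound and VelR and UlmQ are active, so *dulM* is transcribed.
→ *dulM* is ON in B.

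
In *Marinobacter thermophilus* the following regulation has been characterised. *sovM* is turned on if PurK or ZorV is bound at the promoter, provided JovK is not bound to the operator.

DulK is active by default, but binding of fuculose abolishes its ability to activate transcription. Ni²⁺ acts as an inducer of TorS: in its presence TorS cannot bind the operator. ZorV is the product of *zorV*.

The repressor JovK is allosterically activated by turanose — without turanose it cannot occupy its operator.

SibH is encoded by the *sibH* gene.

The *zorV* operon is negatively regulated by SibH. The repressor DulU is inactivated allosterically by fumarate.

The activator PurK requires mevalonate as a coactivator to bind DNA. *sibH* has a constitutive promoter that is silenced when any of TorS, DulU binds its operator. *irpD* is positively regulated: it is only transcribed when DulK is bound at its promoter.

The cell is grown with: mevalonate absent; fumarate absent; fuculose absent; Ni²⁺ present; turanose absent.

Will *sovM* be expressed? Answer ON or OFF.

ON

Mevalonate is absent, so PurK is inactive.
Ni²⁺ is present, so TorS is inactive.
Fumarate is absent, so DulU is active.
With repressor DulU bound, *sibH* is not transcribed.
So SibH is not produced.
With no repressor bound, *zorV* is transcribed.
So ZorV is produced and active.
Turanose is absent, so JovK is inactive.
Activator ZorV is present, so *sovM* is transcribed.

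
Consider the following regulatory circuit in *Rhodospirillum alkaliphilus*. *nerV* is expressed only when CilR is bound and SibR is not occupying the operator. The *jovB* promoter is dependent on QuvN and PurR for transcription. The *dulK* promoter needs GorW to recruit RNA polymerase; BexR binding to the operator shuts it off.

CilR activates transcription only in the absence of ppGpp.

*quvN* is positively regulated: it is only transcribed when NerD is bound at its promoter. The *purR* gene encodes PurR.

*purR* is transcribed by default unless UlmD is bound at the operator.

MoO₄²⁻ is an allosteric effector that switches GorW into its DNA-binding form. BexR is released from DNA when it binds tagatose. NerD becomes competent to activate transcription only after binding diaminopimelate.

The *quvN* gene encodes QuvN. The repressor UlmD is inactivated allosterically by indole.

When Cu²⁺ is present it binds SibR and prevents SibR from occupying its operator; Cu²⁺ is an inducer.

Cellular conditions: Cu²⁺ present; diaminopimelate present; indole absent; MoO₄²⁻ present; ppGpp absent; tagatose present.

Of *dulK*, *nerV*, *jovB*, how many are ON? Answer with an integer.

2

Tagatose is present, so BexR is inactive.
MoO₄²⁻ is present, so GorW is active.
No repressor is bound and GorW is active, so *dulK* is transcribed.
→ *dulK* is ON.
ppGpp is absent, so CilR is active.
Cu²⁺ is present, so SibR is inactive.
No repressor is bound and CilR is active, so *nerV* is transcribed.
→ *nerV* is ON.
Diaminopimelate is present, so NerD is active.
No repressor is bound and NerD is active, so *quvN* is transcribed.
So QuvN is produced and active.
Indole is absent, so UlmD is active.
With repressor UlmD bound, *purR* is not transcribed.
So PurR is not produced.
Required activator PurR is absent, so *jovB* is not transcribed.
→ *jovB* is OFF.
2 of the 3 genes are transcribed.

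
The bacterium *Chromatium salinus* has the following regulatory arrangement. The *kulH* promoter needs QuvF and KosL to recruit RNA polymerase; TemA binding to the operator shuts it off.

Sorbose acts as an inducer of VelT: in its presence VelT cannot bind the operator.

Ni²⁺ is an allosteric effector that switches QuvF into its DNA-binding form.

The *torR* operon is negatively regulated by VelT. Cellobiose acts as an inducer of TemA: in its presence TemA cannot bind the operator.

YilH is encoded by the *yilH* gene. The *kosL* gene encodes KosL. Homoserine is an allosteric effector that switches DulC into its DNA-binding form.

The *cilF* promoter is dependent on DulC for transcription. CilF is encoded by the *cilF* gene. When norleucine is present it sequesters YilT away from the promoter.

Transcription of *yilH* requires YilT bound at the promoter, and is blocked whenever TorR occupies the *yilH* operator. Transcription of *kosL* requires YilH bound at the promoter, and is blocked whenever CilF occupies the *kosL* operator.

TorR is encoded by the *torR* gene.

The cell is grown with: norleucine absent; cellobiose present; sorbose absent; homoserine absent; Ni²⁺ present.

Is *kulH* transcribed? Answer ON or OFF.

Ni²⁺ is present, so QuvF is active.
Norleucine is absent, so YilT is active.
Sorbose is absent, so VelT is active.
With repressor VelT bound, *torR* is not transcribed.
So TorR is not produced.
No repressor is bound and YilT is active, so *yilH* is transcribed.
So YilH is produced and active.
Homoserine is absent, so DulC is inactive.
Required activator DulC is absent, so *cilF* is not transcribed.
So CilF is not produced.
No repressor is bound and YilH is active, so *kosL* is transcribed.
So KosL is produced and active.
Cellobiose is present, so TemA is inactive.
No repressor is bound and QuvF and KosL are active, so *kulH* is transcribed.

ON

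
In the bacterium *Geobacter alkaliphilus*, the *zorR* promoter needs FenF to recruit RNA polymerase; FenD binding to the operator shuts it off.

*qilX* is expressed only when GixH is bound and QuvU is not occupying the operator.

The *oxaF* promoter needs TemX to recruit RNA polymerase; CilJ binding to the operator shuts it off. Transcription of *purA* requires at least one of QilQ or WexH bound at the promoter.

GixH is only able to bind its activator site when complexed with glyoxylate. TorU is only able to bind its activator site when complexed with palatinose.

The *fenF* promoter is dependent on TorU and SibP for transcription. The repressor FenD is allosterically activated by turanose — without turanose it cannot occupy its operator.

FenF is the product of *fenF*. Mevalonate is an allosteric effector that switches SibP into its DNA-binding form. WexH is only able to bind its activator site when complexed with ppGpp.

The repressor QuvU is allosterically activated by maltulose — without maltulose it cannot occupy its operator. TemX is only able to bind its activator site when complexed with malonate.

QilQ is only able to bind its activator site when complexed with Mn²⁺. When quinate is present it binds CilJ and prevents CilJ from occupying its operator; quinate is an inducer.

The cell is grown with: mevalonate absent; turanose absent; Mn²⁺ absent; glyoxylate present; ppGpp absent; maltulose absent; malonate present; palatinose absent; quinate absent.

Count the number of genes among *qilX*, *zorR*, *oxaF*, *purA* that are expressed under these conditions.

Maltulose is absent, so QuvU is inactive.
Glyoxylate is present, so GixH is active.
No repressor is bound and GixH is active, so *qilX* is transcribed.
→ *qilX* is ON.
Turanose is absent, so FenD is inactive.
Palatinose is absent, so TorU is inactive.
Mevalonate is absent, so SibP is inactive.
Required activator TorU is absent, so *fenF* is not transcribed.
So FenF is not produced.
Required activator FenF is absent, so *zorR* is not transcribed.
→ *zorR* is OFF.
Malonate is present, so TemX is active.
Quinate is absent, so CilJ is active.
With repressor CilJ bound, *oxaF* is not transcribed.
→ *oxaF* is OFF.
Mn²⁺ is absent, so QilQ is inactive.
ppGpp is absent, so WexH is inactive.
No activator is available at the *purA* promoter, so *purA* is not transcribed.
→ *purA* is OFF.
1 of the 4 genes is transcribed.

1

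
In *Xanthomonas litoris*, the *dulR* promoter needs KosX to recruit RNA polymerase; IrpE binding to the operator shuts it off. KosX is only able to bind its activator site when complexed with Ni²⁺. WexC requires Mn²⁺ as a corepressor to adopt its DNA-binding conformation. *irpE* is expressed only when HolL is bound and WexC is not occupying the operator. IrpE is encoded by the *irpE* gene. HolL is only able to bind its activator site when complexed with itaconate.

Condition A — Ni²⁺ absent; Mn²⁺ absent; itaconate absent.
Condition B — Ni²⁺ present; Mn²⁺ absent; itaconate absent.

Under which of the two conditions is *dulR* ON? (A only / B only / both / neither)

B only

Condition A:
Ni²⁺ is absent, so KosX is inactive.
Mn²⁺ is absent, so WexC is inactive.
Itaconate is absent, so HolL is inactive.
Required activator HolL is absent, so *irpE* is not transcribed.
So IrpE is not produced.
Required activator KosX is absent, so *dulR* is not transcribed.
→ *dulR* is OFF in A.
Condition B:
Ni²⁺ is present, so KosX is active.
Mn²⁺ is absent, so WexC is inactive.
Itaconate is absent, so HolL is inactive.
Required activator HolL is absent, so *irpE* is not transcribed.
So IrpE is not produced.
No repressor is bound and KosX is active, so *dulR* is transcribed.
→ *dulR* is ON in B.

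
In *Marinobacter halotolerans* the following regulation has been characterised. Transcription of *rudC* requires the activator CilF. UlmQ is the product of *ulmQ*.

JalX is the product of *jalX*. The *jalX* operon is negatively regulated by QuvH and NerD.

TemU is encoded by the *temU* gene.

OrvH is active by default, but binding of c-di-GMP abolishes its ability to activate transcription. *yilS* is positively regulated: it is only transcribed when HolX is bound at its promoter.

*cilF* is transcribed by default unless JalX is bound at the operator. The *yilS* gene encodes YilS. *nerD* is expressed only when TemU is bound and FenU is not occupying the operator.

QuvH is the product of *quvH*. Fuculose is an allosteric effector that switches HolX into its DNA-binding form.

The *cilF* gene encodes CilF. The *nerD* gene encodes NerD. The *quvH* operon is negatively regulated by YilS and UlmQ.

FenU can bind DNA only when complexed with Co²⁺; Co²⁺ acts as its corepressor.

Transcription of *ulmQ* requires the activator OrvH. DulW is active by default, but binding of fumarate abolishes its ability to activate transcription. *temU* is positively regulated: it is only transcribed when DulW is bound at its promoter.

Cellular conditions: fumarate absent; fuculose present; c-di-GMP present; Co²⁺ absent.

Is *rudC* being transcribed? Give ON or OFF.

ON

Fuculose is present, so HolX is active.
No repressor is bound and HolX is active, so *yilS* is transcribed.
So YilS is produced and active.
c-di-GMP is present, so OrvH is inactive.
Required activator OrvH is absent, so *ulmQ* is not transcribed.
So UlmQ is not produced.
With repressor YilS bound, *quvH* is not transcribed.
So QuvH is not produced.
Fumarate is absent, so DulW is active.
No repressor is bound and DulW is active, so *temU* is transcribed.
So TemU is produced and active.
Co²⁺ is absent, so FenU is inactive.
No repressor is bound and TemU is active, so *nerD* is transcribed.
So NerD is produced and active.
With repressor NerD bound, *jalX* is not transcribed.
So JalX is not produced.
With no repressor bound, *cilF* is transcribed.
So CilF is produced and active.
No repressor is bound and CilF is active, so *rudC* is transcribed.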